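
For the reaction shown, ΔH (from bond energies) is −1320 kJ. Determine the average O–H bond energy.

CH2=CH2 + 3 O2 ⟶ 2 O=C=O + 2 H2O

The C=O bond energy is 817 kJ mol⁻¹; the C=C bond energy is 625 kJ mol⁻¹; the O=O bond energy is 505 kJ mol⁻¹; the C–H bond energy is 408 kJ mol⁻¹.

Let D be the O–H bond energy.
Σ(broken) = 4×408 + 1×625 + 3×505 = 3772
Σ(formed) = 4×817 + 4×D = 3268 + 4D
ΔH = Σ(broken) − Σ(formed) = (3772) − (3268 + 4D) = +504 − 4D
Setting this equal to −1320 kJ gives 4D = 1824, so D = 456 kJ/mol.

D(O–H) ≈ 456 kJ/mol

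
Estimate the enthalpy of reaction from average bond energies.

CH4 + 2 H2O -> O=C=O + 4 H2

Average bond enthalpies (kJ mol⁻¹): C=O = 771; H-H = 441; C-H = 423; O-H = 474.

ΔH ≈ +282 kJ

Bonds broken (reactants):
  C-H: 4 × 423 = 1692
  O-H: 4 × 474 = 1896
  Σ(broken) = 3588 kJ
Bonds formed (products):
  C=O: 2 × 771 = 1542
  H-H: 4 × 441 = 1764
  Σ(formed) = 3306 kJ
ΔH = Σ(broken) − Σ(formed) = 3588 − 3306 = +282 kJ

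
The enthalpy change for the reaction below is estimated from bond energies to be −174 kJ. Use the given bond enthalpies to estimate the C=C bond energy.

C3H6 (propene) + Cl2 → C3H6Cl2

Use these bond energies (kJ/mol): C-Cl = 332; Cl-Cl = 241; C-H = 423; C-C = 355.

Let D be the C=C bond energy.
Σ(broken) = 1×355 + 6×423 + 1×D + 1×241 = 3134 + D
Σ(formed) = 2×355 + 2×332 + 6×423 = 3912
ΔH = Σ(broken) − Σ(formed) = (3134 + D) − (3912) = −778 + D
Setting this equal to −174 kJ gives D = 604 kJ/mol.

D(C=C) ≈ 604 kJ/mol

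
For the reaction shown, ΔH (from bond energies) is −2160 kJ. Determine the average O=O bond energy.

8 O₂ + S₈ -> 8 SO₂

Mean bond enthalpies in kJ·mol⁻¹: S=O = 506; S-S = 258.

Let D be the O=O bond energy.
Σ(broken) = 8×D + 8×258 = 2064 + 8D
Σ(formed) = 16×506 = 8096
ΔH = Σ(broken) − Σ(formed) = (2064 + 8D) − (8096) = −6032 + 8D
Setting this equal to −2160 kJ gives 8D = 3872, so D = 484 kJ/mol.

D(O=O) ≈ 484 kJ/mol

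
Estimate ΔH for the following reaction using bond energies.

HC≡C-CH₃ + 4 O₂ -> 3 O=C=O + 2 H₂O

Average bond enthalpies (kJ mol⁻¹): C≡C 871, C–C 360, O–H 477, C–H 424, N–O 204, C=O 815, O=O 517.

ΔH ≈ −1803 kJ

Bonds broken (reactants):
  C≡C: 1 × 871 = 871
  C–C: 1 × 360 = 360
  C–H: 4 × 424 = 1696
  O=O: 4 × 517 = 2068
  Σ(broken) = 4995 kJ
Bonds formed (products):
  C=O: 6 × 815 = 4890
  O–H: 4 × 477 = 1908
  Σ(formed) = 6798 kJ
ΔH = Σ(broken) − Σ(formed) = 4995 − 6798 = −1803 kJ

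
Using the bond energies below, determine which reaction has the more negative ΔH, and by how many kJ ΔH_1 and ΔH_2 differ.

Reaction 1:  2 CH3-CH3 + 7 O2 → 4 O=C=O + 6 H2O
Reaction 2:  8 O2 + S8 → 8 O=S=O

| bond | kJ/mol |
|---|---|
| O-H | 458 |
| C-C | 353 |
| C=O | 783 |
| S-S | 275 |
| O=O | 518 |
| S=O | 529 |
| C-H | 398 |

Reaction 1, by 532 kJ

Reaction 1:
  Bonds broken (reactants):
    C-C: 2 × 353 = 706
    C-H: 12 × 398 = 4776
    O=O: 7 × 518 = 3626
    Σ(broken) = 9108 kJ
  Bonds formed (products):
    C=O: 8 × 783 = 6264
    O-H: 12 × 458 = 5496
    Σ(formed) = 11760 kJ
  ΔH_1 = 9108 − 11760 = −2652 kJ
Reaction 2:
  Bonds broken (reactants):
    O=O: 8 × 518 = 4144
    S-S: 8 × 275 = 2200
    Σ(broken) = 6344 kJ
  Bonds formed (products):
    S=O: 16 × 529 = 8464
    Σ(formed) = 8464 kJ
  ΔH_2 = 6344 − 8464 = −2120 kJ
ΔH_1 − ΔH_2 = −532 kJ, so reaction 1 has the more negative ΔH; |ΔH_1 − ΔH_2| = 532 kJ.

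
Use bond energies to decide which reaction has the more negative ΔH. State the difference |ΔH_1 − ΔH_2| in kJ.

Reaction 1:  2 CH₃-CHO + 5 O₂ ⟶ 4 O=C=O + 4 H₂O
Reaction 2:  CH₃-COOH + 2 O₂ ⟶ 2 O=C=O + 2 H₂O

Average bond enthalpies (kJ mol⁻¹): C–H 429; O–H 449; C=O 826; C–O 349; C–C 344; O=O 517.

Reaction 1, by 1032 kJ

Reaction 1:
  Bonds broken (reactants):
    C–C: 2 × 344 = 688
    C–H: 8 × 429 = 3432
    C=O: 2 × 826 = 1652
    O=O: 5 × 517 = 2585
    Σ(broken) = 8357 kJ
  Bonds formed (products):
    C=O: 8 × 826 = 6608
    O–H: 8 × 449 = 3592
    Σ(formed) = 10200 kJ
  ΔH_1 = 8357 − 10200 = −1843 kJ
Reaction 2:
  Bonds broken (reactants):
    C–C: 1 × 344 = 344
    C–H: 3 × 429 = 1287
    C–O: 1 × 349 = 349
    C=O: 1 × 826 = 826
    O–H: 1 × 449 = 449
    O=O: 2 × 517 = 1034
    Σ(broken) = 4289 kJ
  Bonds formed (products):
    C=O: 4 × 826 = 3304
    O–H: 4 × 449 = 1796
    Σ(formed) = 5100 kJ
  ΔH_2 = 4289 − 5100 = −811 kJ
ΔH_1 − ΔH_2 = −1032 kJ, so reaction 1 has the more negative ΔH; |ΔH_1 − ΔH_2| = 1032 kJ.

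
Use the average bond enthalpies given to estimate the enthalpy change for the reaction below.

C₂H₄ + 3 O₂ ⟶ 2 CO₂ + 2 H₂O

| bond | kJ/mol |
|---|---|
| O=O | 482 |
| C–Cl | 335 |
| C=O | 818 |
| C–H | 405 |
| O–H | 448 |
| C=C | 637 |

ΔH ≈ −1361 kJ

Bonds broken (reactants):
  C–H: 4 × 405 = 1620
  C=C: 1 × 637 = 637
  O=O: 3 × 482 = 1446
  Σ(broken) = 3703 kJ
Bonds formed (products):
  C=O: 4 × 818 = 3272
  O–H: 4 × 448 = 1792
  Σ(formed) = 5064 kJ
ΔH = Σ(broken) − Σ(formed) = 3703 − 5064 = −1361 kJ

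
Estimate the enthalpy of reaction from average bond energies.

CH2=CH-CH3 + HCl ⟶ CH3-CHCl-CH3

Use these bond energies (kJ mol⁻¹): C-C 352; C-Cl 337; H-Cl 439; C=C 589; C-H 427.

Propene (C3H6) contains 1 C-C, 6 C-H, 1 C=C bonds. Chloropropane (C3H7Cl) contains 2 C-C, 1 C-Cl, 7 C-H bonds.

ΔH ≈ −88 kJ

Bonds broken (reactants):
  C-C: 1 × 352 = 352
  C-H: 6 × 427 = 2562
  C=C: 1 × 589 = 589
  H-Cl: 1 × 439 = 439
  Σ(broken) = 3942 kJ
Bonds formed (products):
  C-C: 2 × 352 = 704
  C-Cl: 1 × 337 = 337
  C-H: 7 × 427 = 2989
  Σ(formed) = 4030 kJ
ΔH = Σ(broken) − Σ(formed) = 3942 − 4030 = −88 kJ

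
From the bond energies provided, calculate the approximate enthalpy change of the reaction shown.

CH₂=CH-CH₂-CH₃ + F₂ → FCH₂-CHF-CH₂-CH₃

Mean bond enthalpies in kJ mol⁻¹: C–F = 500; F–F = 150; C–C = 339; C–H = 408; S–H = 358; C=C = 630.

ΔH ≈ −559 kJ

Bonds broken (reactants):
  C–C: 2 × 339 = 678
  C–H: 8 × 408 = 3264
  C=C: 1 × 630 = 630
  F–F: 1 × 150 = 150
  Σ(broken) = 4722 kJ
Bonds formed (products):
  C–C: 3 × 339 = 1017
  C–F: 2 × 500 = 1000
  C–H: 8 × 408 = 3264
  Σ(formed) = 5281 kJ
ΔH = Σ(broken) − Σ(formed) = 4722 − 5281 = −559 kJ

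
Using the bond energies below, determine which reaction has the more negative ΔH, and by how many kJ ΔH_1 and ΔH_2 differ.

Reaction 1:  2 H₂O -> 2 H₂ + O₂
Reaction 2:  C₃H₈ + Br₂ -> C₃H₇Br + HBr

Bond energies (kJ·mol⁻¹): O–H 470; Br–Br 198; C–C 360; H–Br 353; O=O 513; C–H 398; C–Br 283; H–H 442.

Reaction 1:
  Bonds broken (reactants):
    O–H: 4 × 470 = 1880
    Σ(broken) = 1880 kJ
  Bonds formed (products):
    H–H: 2 × 442 = 884
    O=O: 1 × 513 = 513
    Σ(formed) = 1397 kJ
  ΔH_1 = 1880 − 1397 = +483 kJ
Reaction 2:
  Bonds broken (reactants):
    Br–Br: 1 × 198 = 198
    C–C: 2 × 360 = 720
    C–H: 8 × 398 = 3184
    Σ(broken) = 4102 kJ
  Bonds formed (products):
    C–Br: 1 × 283 = 283
    C–C: 2 × 360 = 720
    C–H: 7 × 398 = 2786
    H–Br: 1 × 353 = 353
    Σ(formed) = 4142 kJ
  ΔH_2 = 4102 − 4142 = −40 kJ
ΔH_1 − ΔH_2 = +523 kJ, so reaction 2 has the more negative ΔH; |ΔH_1 − ΔH_2| = 523 kJ.

Reaction 2, by 523 kJ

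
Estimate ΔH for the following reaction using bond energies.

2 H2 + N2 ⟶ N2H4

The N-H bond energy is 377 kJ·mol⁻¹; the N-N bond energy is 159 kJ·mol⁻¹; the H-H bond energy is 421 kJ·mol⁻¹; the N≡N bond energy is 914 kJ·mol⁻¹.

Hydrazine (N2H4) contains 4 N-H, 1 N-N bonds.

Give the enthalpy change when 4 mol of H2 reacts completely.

ΔH = +178 kJ

Bonds broken (reactants):
  H-H: 2 × 421 = 842
  N≡N: 1 × 914 = 914
  Σ(broken) = 1756 kJ
Bonds formed (products):
  N-H: 4 × 377 = 1508
  N-N: 1 × 159 = 159
  Σ(formed) = 1667 kJ
ΔH = Σ(broken) − Σ(formed) = 1756 − 1667 = +89 kJ
For 2× the reaction as written: 2 × (+89) = +178 kJ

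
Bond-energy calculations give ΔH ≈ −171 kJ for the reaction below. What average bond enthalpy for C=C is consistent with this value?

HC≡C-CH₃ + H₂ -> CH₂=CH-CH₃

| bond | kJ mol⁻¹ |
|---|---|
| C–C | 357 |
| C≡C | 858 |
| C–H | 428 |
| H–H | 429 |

Let D be the C=C bond energy.
Σ(broken) = 1×858 + 1×357 + 4×428 + 1×429 = 3356
Σ(formed) = 1×357 + 6×428 + 1×D = 2925 + D
ΔH = Σ(broken) − Σ(formed) = (3356) − (2925 + D) = +431 − D
Setting this equal to −171 kJ gives D = 602 kJ/mol.

D(C=C) ≈ 602 kJ/mol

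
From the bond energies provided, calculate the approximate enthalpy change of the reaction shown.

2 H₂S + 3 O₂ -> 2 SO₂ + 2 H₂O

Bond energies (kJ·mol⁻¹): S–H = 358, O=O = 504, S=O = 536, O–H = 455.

Bonds broken (reactants):
  O=O: 3 × 504 = 1512
  S–H: 4 × 358 = 1432
  Σ(broken) = 2944 kJ
Bonds formed (products):
  O–H: 4 × 455 = 1820
  S=O: 4 × 536 = 2144
  Σ(formed) = 3964 kJ
ΔH = Σ(broken) − Σ(formed) = 2944 − 3964 = −1020 kJ

ΔH ≈ −1020 kJ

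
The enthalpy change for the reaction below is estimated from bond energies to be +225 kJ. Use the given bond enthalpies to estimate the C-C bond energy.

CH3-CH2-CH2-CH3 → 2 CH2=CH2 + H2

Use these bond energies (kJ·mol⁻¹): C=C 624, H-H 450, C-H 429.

Let D be the C-C bond energy.
Σ(broken) = 3×D + 10×429 = 4290 + 3D
Σ(formed) = 8×429 + 2×624 + 1×450 = 5130
ΔH = Σ(broken) − Σ(formed) = (4290 + 3D) − (5130) = −840 + 3D
Setting this equal to +225 kJ gives 3D = 1065, so D = 355 kJ/mol.

D(C-C) ≈ 355 kJ/mol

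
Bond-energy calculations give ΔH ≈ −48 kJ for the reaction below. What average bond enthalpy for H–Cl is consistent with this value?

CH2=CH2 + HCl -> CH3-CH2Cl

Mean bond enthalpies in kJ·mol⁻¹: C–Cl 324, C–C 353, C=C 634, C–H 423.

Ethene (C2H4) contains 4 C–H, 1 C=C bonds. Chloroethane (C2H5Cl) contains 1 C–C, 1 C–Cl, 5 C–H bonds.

D(H–Cl) ≈ 418 kJ/mol

Let D be the H–Cl bond energy.
Σ(broken) = 4×423 + 1×634 + 1×D = 2326 + D
Σ(formed) = 1×353 + 1×324 + 5×423 = 2792
ΔH = Σ(broken) − Σ(formed) = (2326 + D) − (2792) = −466 + D
Setting this equal to −48 kJ gives D = 418 kJ/mol.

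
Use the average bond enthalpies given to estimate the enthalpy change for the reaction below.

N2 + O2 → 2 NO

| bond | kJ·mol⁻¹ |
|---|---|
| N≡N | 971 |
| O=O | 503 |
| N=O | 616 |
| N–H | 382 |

ΔH ≈ +242 kJ

Bonds broken (reactants):
  N≡N: 1 × 971 = 971
  O=O: 1 × 503 = 503
  Σ(broken) = 1474 kJ
Bonds formed (products):
  N=O: 2 × 616 = 1232
  Σ(formed) = 1232 kJ
ΔH = Σ(broken) − Σ(formed) = 1474 − 1232 = +242 kJ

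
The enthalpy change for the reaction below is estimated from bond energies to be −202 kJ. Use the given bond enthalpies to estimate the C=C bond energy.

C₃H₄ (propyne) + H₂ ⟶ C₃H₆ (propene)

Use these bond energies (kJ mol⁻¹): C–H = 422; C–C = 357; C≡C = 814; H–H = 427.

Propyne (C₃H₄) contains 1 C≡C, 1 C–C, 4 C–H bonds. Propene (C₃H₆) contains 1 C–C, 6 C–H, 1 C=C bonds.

D(C=C) ≈ 599 kJ/mol

Let D be the C=C bond energy.
Σ(broken) = 1×814 + 1×357 + 4×422 + 1×427 = 3286
Σ(formed) = 1×357 + 6×422 + 1×D = 2889 + D
ΔH = Σ(broken) − Σ(formed) = (3286) − (2889 + D) = +397 − D
Setting this equal to −202 kJ gives D = 599 kJ/mol.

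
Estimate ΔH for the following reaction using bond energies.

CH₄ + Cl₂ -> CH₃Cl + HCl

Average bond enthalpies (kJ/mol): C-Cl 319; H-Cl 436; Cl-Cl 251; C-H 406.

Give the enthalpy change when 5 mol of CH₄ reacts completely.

Bonds broken (reactants):
  C-H: 4 × 406 = 1624
  Cl-Cl: 1 × 251 = 251
  Σ(broken) = 1875 kJ
Bonds formed (products):
  C-Cl: 1 × 319 = 319
  C-H: 3 × 406 = 1218
  H-Cl: 1 × 436 = 436
  Σ(formed) = 1973 kJ
ΔH = Σ(broken) − Σ(formed) = 1875 − 1973 = −98 kJ
For 5× the reaction as written: 5 × (−98) = −490 kJ

ΔH = −490 kJ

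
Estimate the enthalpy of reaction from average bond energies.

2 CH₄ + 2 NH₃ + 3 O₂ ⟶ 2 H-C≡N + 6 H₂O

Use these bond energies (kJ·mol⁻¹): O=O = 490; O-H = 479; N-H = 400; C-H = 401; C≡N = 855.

ΔH ≈ −1182 kJ

Bonds broken (reactants):
  C-H: 8 × 401 = 3208
  N-H: 6 × 400 = 2400
  O=O: 3 × 490 = 1470
  Σ(broken) = 7078 kJ
Bonds formed (products):
  C≡N: 2 × 855 = 1710
  C-H: 2 × 401 = 802
  O-H: 12 × 479 = 5748
  Σ(formed) = 8260 kJ
ΔH = Σ(broken) − Σ(formed) = 7078 − 8260 = −1182 kJ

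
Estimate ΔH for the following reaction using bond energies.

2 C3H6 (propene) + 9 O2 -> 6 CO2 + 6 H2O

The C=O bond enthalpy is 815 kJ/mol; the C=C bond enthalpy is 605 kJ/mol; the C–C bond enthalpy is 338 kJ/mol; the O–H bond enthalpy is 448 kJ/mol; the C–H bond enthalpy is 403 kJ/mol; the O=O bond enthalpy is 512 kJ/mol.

Bonds broken (reactants):
  C–C: 2 × 338 = 676
  C–H: 12 × 403 = 4836
  C=C: 2 × 605 = 1210
  O=O: 9 × 512 = 4608
  Σ(broken) = 11330 kJ
Bonds formed (products):
  C=O: 12 × 815 = 9780
  O–H: 12 × 448 = 5376
  Σ(formed) = 15156 kJ
ΔH = Σ(broken) − Σ(formed) = 11330 − 15156 = −3826 kJ

ΔH ≈ −3826 kJ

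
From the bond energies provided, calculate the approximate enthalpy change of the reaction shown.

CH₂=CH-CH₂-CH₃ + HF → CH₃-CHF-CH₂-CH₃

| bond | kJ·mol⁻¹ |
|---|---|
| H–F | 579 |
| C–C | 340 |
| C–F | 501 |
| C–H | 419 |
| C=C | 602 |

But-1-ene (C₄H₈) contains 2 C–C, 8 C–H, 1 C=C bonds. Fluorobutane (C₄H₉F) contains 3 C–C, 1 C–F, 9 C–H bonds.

ΔH ≈ −79 kJ

Bonds broken (reactants):
  C–C: 2 × 340 = 680
  C–H: 8 × 419 = 3352
  C=C: 1 × 602 = 602
  H–F: 1 × 579 = 579
  Σ(broken) = 5213 kJ
Bonds formed (products):
  C–C: 3 × 340 = 1020
  C–F: 1 × 501 = 501
  C–H: 9 × 419 = 3771
  Σ(formed) = 5292 kJ
ΔH = Σ(broken) − Σ(formed) = 5213 − 5292 = −79 kJ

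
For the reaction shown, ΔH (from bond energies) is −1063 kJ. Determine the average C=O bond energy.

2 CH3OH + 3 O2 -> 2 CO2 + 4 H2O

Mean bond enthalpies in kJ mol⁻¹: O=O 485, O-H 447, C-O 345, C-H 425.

Let D be the C=O bond energy.
Σ(broken) = 6×425 + 2×345 + 2×447 + 3×485 = 5589
Σ(formed) = 4×D + 8×447 = 3576 + 4D
ΔH = Σ(broken) − Σ(formed) = (5589) − (3576 + 4D) = +2013 − 4D
Setting this equal to −1063 kJ gives 4D = 3076, so D = 769 kJ/mol.

D(C=O) ≈ 769 kJ/mol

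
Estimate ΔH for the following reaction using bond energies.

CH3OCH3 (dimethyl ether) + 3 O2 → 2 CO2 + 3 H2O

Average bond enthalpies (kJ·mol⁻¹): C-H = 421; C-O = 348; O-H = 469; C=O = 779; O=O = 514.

Bonds broken (reactants):
  C-H: 6 × 421 = 2526
  C-O: 2 × 348 = 696
  O=O: 3 × 514 = 1542
  Σ(broken) = 4764 kJ
Bonds formed (products):
  C=O: 4 × 779 = 3116
  O-H: 6 × 469 = 2814
  Σ(formed) = 5930 kJ
ΔH = Σ(broken) − Σ(formed) = 4764 − 5930 = −1166 kJ

ΔH ≈ −1166 kJ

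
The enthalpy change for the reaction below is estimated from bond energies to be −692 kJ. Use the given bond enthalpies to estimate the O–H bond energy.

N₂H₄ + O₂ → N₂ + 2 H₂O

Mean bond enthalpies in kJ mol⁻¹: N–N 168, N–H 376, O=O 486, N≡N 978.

Let D be the O–H bond energy.
Σ(broken) = 4×376 + 1×168 + 1×486 = 2158
Σ(formed) = 1×978 + 4×D = 978 + 4D
ΔH = Σ(broken) − Σ(formed) = (2158) − (978 + 4D) = +1180 − 4D
Setting this equal to −692 kJ gives 4D = 1872, so D = 468 kJ/mol.

D(O–H) ≈ 468 kJ/mol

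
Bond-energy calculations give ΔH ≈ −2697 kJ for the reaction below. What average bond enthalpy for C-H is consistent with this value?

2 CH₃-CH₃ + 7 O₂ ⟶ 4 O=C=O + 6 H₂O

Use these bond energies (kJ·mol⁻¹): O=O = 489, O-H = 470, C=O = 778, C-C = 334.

D(C-H) ≈ 423 kJ/mol

Let D be the C-H bond energy.
Σ(broken) = 2×334 + 12×D + 7×489 = 4091 + 12D
Σ(formed) = 8×778 + 12×470 = 11864
ΔH = Σ(broken) − Σ(formed) = (4091 + 12D) − (11864) = −7773 + 12D
Setting this equal to −2697 kJ gives 12D = 5076, so D = 423 kJ/mol.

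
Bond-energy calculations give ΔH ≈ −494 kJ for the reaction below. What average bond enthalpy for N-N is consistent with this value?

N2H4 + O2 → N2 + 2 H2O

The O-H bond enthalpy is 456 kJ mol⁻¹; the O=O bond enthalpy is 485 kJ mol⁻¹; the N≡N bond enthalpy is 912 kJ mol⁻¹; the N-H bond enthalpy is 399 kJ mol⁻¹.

Let D be the N-N bond energy.
Σ(broken) = 4×399 + 1×D + 1×485 = 2081 + D
Σ(formed) = 1×912 + 4×456 = 2736
ΔH = Σ(broken) − Σ(formed) = (2081 + D) − (2736) = −655 + D
Setting this equal to −494 kJ gives D = 161 kJ/mol.

D(N-N) ≈ 161 kJ/mol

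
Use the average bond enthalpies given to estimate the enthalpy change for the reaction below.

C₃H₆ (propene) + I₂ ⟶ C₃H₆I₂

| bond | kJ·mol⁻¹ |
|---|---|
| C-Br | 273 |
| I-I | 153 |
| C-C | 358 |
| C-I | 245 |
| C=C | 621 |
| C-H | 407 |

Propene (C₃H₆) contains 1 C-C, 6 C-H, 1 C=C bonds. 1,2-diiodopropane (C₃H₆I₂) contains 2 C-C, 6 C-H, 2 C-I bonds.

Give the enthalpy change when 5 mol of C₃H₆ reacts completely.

ΔH = −370 kJ

Bonds broken (reactants):
  C-C: 1 × 358 = 358
  C-H: 6 × 407 = 2442
  C=C: 1 × 621 = 621
  I-I: 1 × 153 = 153
  Σ(broken) = 3574 kJ
Bonds formed (products):
  C-C: 2 × 358 = 716
  C-H: 6 × 407 = 2442
  C-I: 2 × 245 = 490
  Σ(formed) = 3648 kJ
ΔH = Σ(broken) − Σ(formed) = 3574 − 3648 = −74 kJ
For 5× the reaction as written: 5 × (−74) = −370 kJ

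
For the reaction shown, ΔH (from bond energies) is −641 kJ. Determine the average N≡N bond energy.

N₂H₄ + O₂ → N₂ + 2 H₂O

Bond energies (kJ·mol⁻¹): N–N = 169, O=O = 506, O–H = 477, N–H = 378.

D(N≡N) ≈ 920 kJ/mol

Let D be the N≡N bond energy.
Σ(broken) = 4×378 + 1×169 + 1×506 = 2187
Σ(formed) = 1×D + 4×477 = 1908 + D
ΔH = Σ(broken) − Σ(formed) = (2187) − (1908 + D) = +279 − D
Setting this equal to −641 kJ gives D = 920 kJ/mol.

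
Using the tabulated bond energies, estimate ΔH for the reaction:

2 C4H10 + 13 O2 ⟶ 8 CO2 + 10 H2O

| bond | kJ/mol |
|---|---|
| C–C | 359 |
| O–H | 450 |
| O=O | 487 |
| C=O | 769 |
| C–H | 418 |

Bonds broken (reactants):
  C–C: 6 × 359 = 2154
  C–H: 20 × 418 = 8360
  O=O: 13 × 487 = 6331
  Σ(broken) = 16845 kJ
Bonds formed (products):
  C=O: 16 × 769 = 12304
  O–H: 20 × 450 = 9000
  Σ(formed) = 21304 kJ
ΔH = Σ(broken) − Σ(formed) = 16845 − 21304 = −4459 kJ

ΔH ≈ −4459 kJ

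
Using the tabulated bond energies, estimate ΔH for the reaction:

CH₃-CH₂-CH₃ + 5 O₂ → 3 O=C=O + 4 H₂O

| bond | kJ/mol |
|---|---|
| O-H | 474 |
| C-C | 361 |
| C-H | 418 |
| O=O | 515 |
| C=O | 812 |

Bonds broken (reactants):
  C-C: 2 × 361 = 722
  C-H: 8 × 418 = 3344
  O=O: 5 × 515 = 2575
  Σ(broken) = 6641 kJ
Bonds formed (products):
  C=O: 6 × 812 = 4872
  O-H: 8 × 474 = 3792
  Σ(formed) = 8664 kJ
ΔH = Σ(broken) − Σ(formed) = 6641 − 8664 = −2023 kJ

ΔH ≈ −2023 kJ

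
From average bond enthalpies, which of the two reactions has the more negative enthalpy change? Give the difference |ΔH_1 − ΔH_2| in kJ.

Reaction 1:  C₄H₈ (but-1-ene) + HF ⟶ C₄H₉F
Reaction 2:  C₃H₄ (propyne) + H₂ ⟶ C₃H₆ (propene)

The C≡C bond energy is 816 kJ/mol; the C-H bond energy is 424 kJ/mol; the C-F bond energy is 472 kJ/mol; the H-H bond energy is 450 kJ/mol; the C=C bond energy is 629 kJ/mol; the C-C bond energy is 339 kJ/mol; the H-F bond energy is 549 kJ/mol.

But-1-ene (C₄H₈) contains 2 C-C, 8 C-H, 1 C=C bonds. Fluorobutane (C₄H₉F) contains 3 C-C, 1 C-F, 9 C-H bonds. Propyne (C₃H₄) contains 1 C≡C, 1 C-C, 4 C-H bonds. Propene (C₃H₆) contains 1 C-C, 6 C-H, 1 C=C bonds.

Reaction 2, by 154 kJ

Reaction 1:
  Bonds broken (reactants):
    C-C: 2 × 339 = 678
    C-H: 8 × 424 = 3392
    C=C: 1 × 629 = 629
    H-F: 1 × 549 = 549
    Σ(broken) = 5248 kJ
  Bonds formed (products):
    C-C: 3 × 339 = 1017
    C-F: 1 × 472 = 472
    C-H: 9 × 424 = 3816
    Σ(formed) = 5305 kJ
  ΔH_1 = 5248 − 5305 = −57 kJ
Reaction 2:
  Bonds broken (reactants):
    C≡C: 1 × 816 = 816
    C-C: 1 × 339 = 339
    C-H: 4 × 424 = 1696
    H-H: 1 × 450 = 450
    Σ(broken) = 3301 kJ
  Bonds formed (products):
    C-C: 1 × 339 = 339
    C-H: 6 × 424 = 2544
    C=C: 1 × 629 = 629
    Σ(formed) = 3512 kJ
  ΔH_2 = 3301 − 3512 = −211 kJ
ΔH_1 − ΔH_2 = +154 kJ, so reaction 2 has the more negative ΔH; |ΔH_1 − ΔH_2| = 154 kJ.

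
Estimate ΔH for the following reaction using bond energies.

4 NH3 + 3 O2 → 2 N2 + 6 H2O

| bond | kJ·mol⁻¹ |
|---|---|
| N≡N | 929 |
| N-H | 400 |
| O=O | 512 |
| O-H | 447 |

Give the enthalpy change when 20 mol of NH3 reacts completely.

ΔH = −4430 kJ

Bonds broken (reactants):
  N-H: 12 × 400 = 4800
  O=O: 3 × 512 = 1536
  Σ(broken) = 6336 kJ
Bonds formed (products):
  N≡N: 2 × 929 = 1858
  O-H: 12 × 447 = 5364
  Σ(formed) = 7222 kJ
ΔH = Σ(broken) − Σ(formed) = 6336 − 7222 = −886 kJ
For 5× the reaction as written: 5 × (−886) = −4430 kJ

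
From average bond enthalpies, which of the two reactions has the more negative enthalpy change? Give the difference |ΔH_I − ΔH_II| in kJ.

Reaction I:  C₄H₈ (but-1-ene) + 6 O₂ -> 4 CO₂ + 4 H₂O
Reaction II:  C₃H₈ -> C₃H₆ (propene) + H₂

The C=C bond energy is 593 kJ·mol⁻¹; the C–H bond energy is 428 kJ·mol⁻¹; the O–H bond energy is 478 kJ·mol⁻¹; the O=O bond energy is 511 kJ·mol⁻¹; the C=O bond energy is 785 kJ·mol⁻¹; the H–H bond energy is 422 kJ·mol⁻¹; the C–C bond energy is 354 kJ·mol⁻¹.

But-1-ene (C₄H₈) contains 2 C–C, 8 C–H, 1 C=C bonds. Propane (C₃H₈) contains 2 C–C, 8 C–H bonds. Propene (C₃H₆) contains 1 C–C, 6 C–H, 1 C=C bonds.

Reaction I:
  Bonds broken (reactants):
    C–C: 2 × 354 = 708
    C–H: 8 × 428 = 3424
    C=C: 1 × 593 = 593
    O=O: 6 × 511 = 3066
    Σ(broken) = 7791 kJ
  Bonds formed (products):
    C=O: 8 × 785 = 6280
    O–H: 8 × 478 = 3824
    Σ(formed) = 10104 kJ
  ΔH_I = 7791 − 10104 = −2313 kJ
Reaction II:
  Bonds broken (reactants):
    C–C: 2 × 354 = 708
    C–H: 8 × 428 = 3424
    Σ(broken) = 4132 kJ
  Bonds formed (products):
    C–C: 1 × 354 = 354
    C–H: 6 × 428 = 2568
    C=C: 1 × 593 = 593
    H–H: 1 × 422 = 422
    Σ(formed) = 3937 kJ
  ΔH_II = 4132 − 3937 = +195 kJ
ΔH_I − ΔH_II = −2508 kJ, so reaction I has the more negative ΔH; |ΔH_I − ΔH_II| = 2508 kJ.

Reaction I, by 2508 kJ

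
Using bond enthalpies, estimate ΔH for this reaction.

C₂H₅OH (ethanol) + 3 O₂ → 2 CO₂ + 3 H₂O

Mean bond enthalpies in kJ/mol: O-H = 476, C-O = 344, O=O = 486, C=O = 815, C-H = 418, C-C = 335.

ΔH ≈ −1413 kJ

Bonds broken (reactants):
  C-C: 1 × 335 = 335
  C-H: 5 × 418 = 2090
  C-O: 1 × 344 = 344
  O-H: 1 × 476 = 476
  O=O: 3 × 486 = 1458
  Σ(broken) = 4703 kJ
Bonds formed (products):
  C=O: 4 × 815 = 3260
  O-H: 6 × 476 = 2856
  Σ(formed) = 6116 kJ
ΔH = Σ(broken) − Σ(formed) = 4703 − 6116 = −1413 kJ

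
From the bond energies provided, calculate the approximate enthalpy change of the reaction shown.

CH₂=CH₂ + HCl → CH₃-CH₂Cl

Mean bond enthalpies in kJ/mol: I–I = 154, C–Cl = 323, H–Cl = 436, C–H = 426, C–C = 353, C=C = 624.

Bonds broken (reactants):
  C–H: 4 × 426 = 1704
  C=C: 1 × 624 = 624
  H–Cl: 1 × 436 = 436
  Σ(broken) = 2764 kJ
Bonds formed (products):
  C–C: 1 × 353 = 353
  C–Cl: 1 × 323 = 323
  C–H: 5 × 426 = 2130
  Σ(formed) = 2806 kJ
ΔH = Σ(broken) − Σ(formed) = 2764 − 2806 = −42 kJ

ΔH ≈ −42 kJ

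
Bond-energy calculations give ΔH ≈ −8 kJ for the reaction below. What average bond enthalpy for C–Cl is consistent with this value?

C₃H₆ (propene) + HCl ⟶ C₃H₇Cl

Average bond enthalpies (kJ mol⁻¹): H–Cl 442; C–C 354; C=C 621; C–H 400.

Let D be the C–Cl bond energy.
Σ(broken) = 1×354 + 6×400 + 1×621 + 1×442 = 3817
Σ(formed) = 2×354 + 1×D + 7×400 = 3508 + D
ΔH = Σ(broken) − Σ(formed) = (3817) − (3508 + D) = +309 − D
Setting this equal to −8 kJ gives D = 317 kJ/mol.

D(C–Cl) ≈ 317 kJ/mol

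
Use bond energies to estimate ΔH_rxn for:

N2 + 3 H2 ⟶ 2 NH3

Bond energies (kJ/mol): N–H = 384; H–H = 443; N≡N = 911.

ΔH ≈ −64 kJ

Bonds broken (reactants):
  H–H: 3 × 443 = 1329
  N≡N: 1 × 911 = 911
  Σ(broken) = 2240 kJ
Bonds formed (products):
  N–H: 6 × 384 = 2304
  Σ(formed) = 2304 kJ
ΔH = Σ(broken) − Σ(formed) = 2240 − 2304 = −64 kJ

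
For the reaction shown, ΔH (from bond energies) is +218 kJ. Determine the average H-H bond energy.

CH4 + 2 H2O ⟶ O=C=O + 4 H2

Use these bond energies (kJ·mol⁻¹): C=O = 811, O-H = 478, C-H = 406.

Let D be the H-H bond energy.
Σ(broken) = 4×406 + 4×478 = 3536
Σ(formed) = 2×811 + 4×D = 1622 + 4D
ΔH = Σ(broken) − Σ(formed) = (3536) − (1622 + 4D) = +1914 − 4D
Setting this equal to +218 kJ gives 4D = 1696, so D = 424 kJ/mol.

D(H-H) ≈ 424 kJ/mol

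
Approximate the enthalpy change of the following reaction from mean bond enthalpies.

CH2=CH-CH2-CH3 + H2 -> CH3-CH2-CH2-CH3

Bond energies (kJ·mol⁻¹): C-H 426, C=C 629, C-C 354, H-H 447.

ΔH ≈ −130 kJ

Bonds broken (reactants):
  C-C: 2 × 354 = 708
  C-H: 8 × 426 = 3408
  C=C: 1 × 629 = 629
  H-H: 1 × 447 = 447
  Σ(broken) = 5192 kJ
Bonds formed (products):
  C-C: 3 × 354 = 1062
  C-H: 10 × 426 = 4260
  Σ(formed) = 5322 kJ
ΔH = Σ(broken) − Σ(formed) = 5192 − 5322 = −130 kJ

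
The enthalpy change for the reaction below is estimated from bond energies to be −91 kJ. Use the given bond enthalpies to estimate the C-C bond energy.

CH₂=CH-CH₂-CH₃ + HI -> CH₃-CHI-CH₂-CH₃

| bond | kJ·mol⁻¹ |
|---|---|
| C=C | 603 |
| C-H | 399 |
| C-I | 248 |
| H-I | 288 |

D(C-C) ≈ 335 kJ/mol

Let D be the C-C bond energy.
Σ(broken) = 2×D + 8×399 + 1×603 + 1×288 = 4083 + 2D
Σ(formed) = 3×D + 9×399 + 1×248 = 3839 + 3D
ΔH = Σ(broken) − Σ(formed) = (4083 + 2D) − (3839 + 3D) = +244 − D
Setting this equal to −91 kJ gives D = 335 kJ/mol.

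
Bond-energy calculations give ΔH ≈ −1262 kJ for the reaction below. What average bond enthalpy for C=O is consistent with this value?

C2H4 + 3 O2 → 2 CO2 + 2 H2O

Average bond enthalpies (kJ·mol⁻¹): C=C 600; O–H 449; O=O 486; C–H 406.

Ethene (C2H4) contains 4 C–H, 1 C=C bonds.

D(C=O) ≈ 787 kJ/mol

Let D be the C=O bond energy.
Σ(broken) = 4×406 + 1×600 + 3×486 = 3682
Σ(formed) = 4×D + 4×449 = 1796 + 4D
ΔH = Σ(broken) − Σ(formed) = (3682) − (1796 + 4D) = +1886 − 4D
Setting this equal to −1262 kJ gives 4D = 3148, so D = 787 kJ/mol.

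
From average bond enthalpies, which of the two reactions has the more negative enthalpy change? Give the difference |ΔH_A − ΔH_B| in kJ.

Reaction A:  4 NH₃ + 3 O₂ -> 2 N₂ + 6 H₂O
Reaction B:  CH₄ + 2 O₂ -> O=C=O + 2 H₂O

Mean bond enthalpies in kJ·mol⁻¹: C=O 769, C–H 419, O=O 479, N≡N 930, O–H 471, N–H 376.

Reaction A, by 775 kJ

Reaction A:
  Bonds broken (reactants):
    N–H: 12 × 376 = 4512
    O=O: 3 × 479 = 1437
    Σ(broken) = 5949 kJ
  Bonds formed (products):
    N≡N: 2 × 930 = 1860
    O–H: 12 × 471 = 5652
    Σ(formed) = 7512 kJ
  ΔH_A = 5949 − 7512 = −1563 kJ
Reaction B:
  Bonds broken (reactants):
    C–H: 4 × 419 = 1676
    O=O: 2 × 479 = 958
    Σ(broken) = 2634 kJ
  Bonds formed (products):
    C=O: 2 × 769 = 1538
    O–H: 4 × 471 = 1884
    Σ(formed) = 3422 kJ
  ΔH_B = 2634 − 3422 = −788 kJ
ΔH_A − ΔH_B = −775 kJ, so reaction A has the more negative ΔH; |ΔH_A − ΔH_B| = 775 kJ.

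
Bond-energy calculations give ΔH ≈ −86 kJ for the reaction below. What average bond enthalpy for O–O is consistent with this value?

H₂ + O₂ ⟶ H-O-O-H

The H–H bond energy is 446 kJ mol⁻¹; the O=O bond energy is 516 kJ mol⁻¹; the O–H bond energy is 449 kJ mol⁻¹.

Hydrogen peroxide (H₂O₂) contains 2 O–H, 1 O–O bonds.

D(O–O) ≈ 150 kJ/mol

Let D be the O–O bond energy.
Σ(broken) = 1×446 + 1×516 = 962
Σ(formed) = 2×449 + 1×D = 898 + D
ΔH = Σ(broken) − Σ(formed) = (962) − (898 + D) = +64 − D
Setting this equal to −86 kJ gives D = 150 kJ/mol.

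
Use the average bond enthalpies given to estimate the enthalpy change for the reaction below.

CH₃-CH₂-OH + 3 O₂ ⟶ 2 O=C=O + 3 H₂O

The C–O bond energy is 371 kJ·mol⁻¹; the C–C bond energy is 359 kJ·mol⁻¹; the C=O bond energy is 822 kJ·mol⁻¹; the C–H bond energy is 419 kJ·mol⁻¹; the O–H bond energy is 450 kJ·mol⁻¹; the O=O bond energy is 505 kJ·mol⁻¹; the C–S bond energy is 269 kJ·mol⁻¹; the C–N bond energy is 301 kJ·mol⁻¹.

ΔH ≈ −1198 kJ

Bonds broken (reactants):
  C–C: 1 × 359 = 359
  C–H: 5 × 419 = 2095
  C–O: 1 × 371 = 371
  O–H: 1 × 450 = 450
  O=O: 3 × 505 = 1515
  Σ(broken) = 4790 kJ
Bonds formed (products):
  C=O: 4 × 822 = 3288
  O–H: 6 × 450 = 2700
  Σ(formed) = 5988 kJ
ΔH = Σ(broken) − Σ(formed) = 4790 − 5988 = −1198 kJ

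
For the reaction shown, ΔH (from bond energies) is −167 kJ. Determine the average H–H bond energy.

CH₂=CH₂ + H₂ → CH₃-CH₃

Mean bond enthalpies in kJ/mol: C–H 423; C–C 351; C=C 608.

Let D be the H–H bond energy.
Σ(broken) = 4×423 + 1×608 + 1×D = 2300 + D
Σ(formed) = 1×351 + 6×423 = 2889
ΔH = Σ(broken) − Σ(formed) = (2300 + D) − (2889) = −589 + D
Setting this equal to −167 kJ gives D = 422 kJ/mol.

D(H–H) ≈ 422 kJ/mol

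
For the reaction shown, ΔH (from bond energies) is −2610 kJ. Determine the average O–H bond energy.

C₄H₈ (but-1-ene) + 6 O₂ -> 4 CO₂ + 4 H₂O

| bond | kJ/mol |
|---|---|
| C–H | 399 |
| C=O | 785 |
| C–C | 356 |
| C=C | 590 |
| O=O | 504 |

Let D be the O–H bond energy.
Σ(broken) = 2×356 + 8×399 + 1×590 + 6×504 = 7518
Σ(formed) = 8×785 + 8×D = 6280 + 8D
ΔH = Σ(broken) − Σ(formed) = (7518) − (6280 + 8D) = +1238 − 8D
Setting this equal to −2610 kJ gives 8D = 3848, so D = 481 kJ/mol.

D(O–H) ≈ 481 kJ/mol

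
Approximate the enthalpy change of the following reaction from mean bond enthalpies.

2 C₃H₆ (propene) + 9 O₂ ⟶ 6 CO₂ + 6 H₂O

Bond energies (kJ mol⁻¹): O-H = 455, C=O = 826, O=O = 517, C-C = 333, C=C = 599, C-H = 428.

Bonds broken (reactants):
  C-C: 2 × 333 = 666
  C-H: 12 × 428 = 5136
  C=C: 2 × 599 = 1198
  O=O: 9 × 517 = 4653
  Σ(broken) = 11653 kJ
Bonds formed (products):
  C=O: 12 × 826 = 9912
  O-H: 12 × 455 = 5460
  Σ(formed) = 15372 kJ
ΔH = Σ(broken) − Σ(formed) = 11653 − 15372 = −3719 kJ

ΔH ≈ −3719 kJ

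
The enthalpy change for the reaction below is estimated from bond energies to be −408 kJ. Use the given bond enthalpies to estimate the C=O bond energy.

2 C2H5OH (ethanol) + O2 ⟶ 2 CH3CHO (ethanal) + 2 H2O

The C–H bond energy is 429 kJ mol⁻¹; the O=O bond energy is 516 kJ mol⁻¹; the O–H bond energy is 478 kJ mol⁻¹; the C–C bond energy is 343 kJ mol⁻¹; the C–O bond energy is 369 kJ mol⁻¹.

Let D be the C=O bond energy.
Σ(broken) = 2×343 + 10×429 + 2×369 + 2×478 + 1×516 = 7186
Σ(formed) = 2×343 + 8×429 + 2×D + 4×478 = 6030 + 2D
ΔH = Σ(broken) − Σ(formed) = (7186) − (6030 + 2D) = +1156 − 2D
Setting this equal to −408 kJ gives 2D = 1564, so D = 782 kJ/mol.

D(C=O) ≈ 782 kJ/mol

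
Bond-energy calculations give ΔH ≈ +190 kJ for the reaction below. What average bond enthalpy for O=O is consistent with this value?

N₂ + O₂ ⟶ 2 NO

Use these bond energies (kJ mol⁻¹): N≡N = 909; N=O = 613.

Let D be the O=O bond energy.
Σ(broken) = 1×909 + 1×D = 909 + D
Σ(formed) = 2×613 = 1226
ΔH = Σ(broken) − Σ(formed) = (909 + D) − (1226) = −317 + D
Setting this equal to +190 kJ gives D = 507 kJ/mol.

D(O=O) ≈ 507 kJ/mol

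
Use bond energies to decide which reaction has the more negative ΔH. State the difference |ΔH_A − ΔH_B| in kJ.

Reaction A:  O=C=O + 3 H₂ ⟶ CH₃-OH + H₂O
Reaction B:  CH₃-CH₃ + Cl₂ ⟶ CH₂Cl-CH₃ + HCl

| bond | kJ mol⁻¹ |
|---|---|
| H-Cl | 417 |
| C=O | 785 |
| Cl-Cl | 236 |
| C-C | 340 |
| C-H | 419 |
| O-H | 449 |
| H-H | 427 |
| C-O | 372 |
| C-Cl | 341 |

Reaction A, by 22 kJ

Reaction A:
  Bonds broken (reactants):
    C=O: 2 × 785 = 1570
    H-H: 3 × 427 = 1281
    Σ(broken) = 2851 kJ
  Bonds formed (products):
    C-H: 3 × 419 = 1257
    C-O: 1 × 372 = 372
    O-H: 3 × 449 = 1347
    Σ(formed) = 2976 kJ
  ΔH_A = 2851 − 2976 = −125 kJ
Reaction B:
  Bonds broken (reactants):
    C-C: 1 × 340 = 340
    C-H: 6 × 419 = 2514
    Cl-Cl: 1 × 236 = 236
    Σ(broken) = 3090 kJ
  Bonds formed (products):
    C-C: 1 × 340 = 340
    C-Cl: 1 × 341 = 341
    C-H: 5 × 419 = 2095
    H-Cl: 1 × 417 = 417
    Σ(formed) = 3193 kJ
  ΔH_B = 3090 − 3193 = −103 kJ
ΔH_A − ΔH_B = −22 kJ, so reaction A has the more negative ΔH; |ΔH_A − ΔH_B| = 22 kJ.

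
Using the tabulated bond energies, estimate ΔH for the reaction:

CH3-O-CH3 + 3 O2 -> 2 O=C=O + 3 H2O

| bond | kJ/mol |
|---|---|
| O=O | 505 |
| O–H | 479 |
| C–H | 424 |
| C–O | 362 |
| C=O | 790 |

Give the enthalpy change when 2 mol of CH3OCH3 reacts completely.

ΔH = −2502 kJ

Bonds broken (reactants):
  C–H: 6 × 424 = 2544
  C–O: 2 × 362 = 724
  O=O: 3 × 505 = 1515
  Σ(broken) = 4783 kJ
Bonds formed (products):
  C=O: 4 × 790 = 3160
  O–H: 6 × 479 = 2874
  Σ(formed) = 6034 kJ
ΔH = Σ(broken) − Σ(formed) = 4783 − 6034 = −1251 kJ
For 2× the reaction as written: 2 × (−1251) = −2502 kJ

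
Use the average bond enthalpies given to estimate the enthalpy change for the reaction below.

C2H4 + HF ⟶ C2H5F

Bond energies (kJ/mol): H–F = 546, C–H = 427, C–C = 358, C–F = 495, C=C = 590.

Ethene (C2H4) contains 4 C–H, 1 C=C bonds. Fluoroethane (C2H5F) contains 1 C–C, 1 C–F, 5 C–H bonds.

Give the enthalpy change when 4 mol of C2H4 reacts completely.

ΔH = −576 kJ

Bonds broken (reactants):
  C–H: 4 × 427 = 1708
  C=C: 1 × 590 = 590
  H–F: 1 × 546 = 546
  Σ(broken) = 2844 kJ
Bonds formed (products):
  C–C: 1 × 358 = 358
  C–F: 1 × 495 = 495
  C–H: 5 × 427 = 2135
  Σ(formed) = 2988 kJ
ΔH = Σ(broken) − Σ(formed) = 2844 − 2988 = −144 kJ
For 4× the reaction as written: 4 × (−144) = −576 kJ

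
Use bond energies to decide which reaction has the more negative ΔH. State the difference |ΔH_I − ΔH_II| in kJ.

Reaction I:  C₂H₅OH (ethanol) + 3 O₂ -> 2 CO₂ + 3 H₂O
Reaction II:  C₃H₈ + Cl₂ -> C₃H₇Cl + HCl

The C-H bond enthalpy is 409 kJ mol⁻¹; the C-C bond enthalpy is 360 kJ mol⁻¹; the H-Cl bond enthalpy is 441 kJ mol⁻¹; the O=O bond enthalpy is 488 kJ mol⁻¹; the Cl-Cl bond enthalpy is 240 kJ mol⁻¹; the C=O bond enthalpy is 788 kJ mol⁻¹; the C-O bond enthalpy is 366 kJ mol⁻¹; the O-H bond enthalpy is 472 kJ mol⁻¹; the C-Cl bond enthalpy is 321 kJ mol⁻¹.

Reaction I:
  Bonds broken (reactants):
    C-C: 1 × 360 = 360
    C-H: 5 × 409 = 2045
    C-O: 1 × 366 = 366
    O-H: 1 × 472 = 472
    O=O: 3 × 488 = 1464
    Σ(broken) = 4707 kJ
  Bonds formed (products):
    C=O: 4 × 788 = 3152
    O-H: 6 × 472 = 2832
    Σ(formed) = 5984 kJ
  ΔH_I = 4707 − 5984 = −1277 kJ
Reaction II:
  Bonds broken (reactants):
    C-C: 2 × 360 = 720
    C-H: 8 × 409 = 3272
    Cl-Cl: 1 × 240 = 240
    Σ(broken) = 4232 kJ
  Bonds formed (products):
    C-C: 2 × 360 = 720
    C-Cl: 1 × 321 = 321
    C-H: 7 × 409 = 2863
    H-Cl: 1 × 441 = 441
    Σ(formed) = 4345 kJ
  ΔH_II = 4232 − 4345 = −113 kJ
ΔH_I − ΔH_II = −1164 kJ, so reaction I has the more negative ΔH; |ΔH_I − ΔH_II| = 1164 kJ.

Reaction I, by 1164 kJ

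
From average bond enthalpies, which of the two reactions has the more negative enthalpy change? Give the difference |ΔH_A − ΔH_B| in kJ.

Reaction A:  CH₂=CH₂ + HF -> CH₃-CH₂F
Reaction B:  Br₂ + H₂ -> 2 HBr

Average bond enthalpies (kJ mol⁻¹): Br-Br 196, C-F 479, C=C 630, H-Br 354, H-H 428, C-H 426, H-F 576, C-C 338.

Reaction B, by 47 kJ

Reaction A:
  Bonds broken (reactants):
    C-H: 4 × 426 = 1704
    C=C: 1 × 630 = 630
    H-F: 1 × 576 = 576
    Σ(broken) = 2910 kJ
  Bonds formed (products):
    C-C: 1 × 338 = 338
    C-F: 1 × 479 = 479
    C-H: 5 × 426 = 2130
    Σ(formed) = 2947 kJ
  ΔH_A = 2910 − 2947 = −37 kJ
Reaction B:
  Bonds broken (reactants):
    Br-Br: 1 × 196 = 196
    H-H: 1 × 428 = 428
    Σ(broken) = 624 kJ
  Bonds formed (products):
    H-Br: 2 × 354 = 708
    Σ(formed) = 708 kJ
  ΔH_B = 624 − 708 = −84 kJ
ΔH_A − ΔH_B = +47 kJ, so reaction B has the more negative ΔH; |ΔH_A − ΔH_B| = 47 kJ.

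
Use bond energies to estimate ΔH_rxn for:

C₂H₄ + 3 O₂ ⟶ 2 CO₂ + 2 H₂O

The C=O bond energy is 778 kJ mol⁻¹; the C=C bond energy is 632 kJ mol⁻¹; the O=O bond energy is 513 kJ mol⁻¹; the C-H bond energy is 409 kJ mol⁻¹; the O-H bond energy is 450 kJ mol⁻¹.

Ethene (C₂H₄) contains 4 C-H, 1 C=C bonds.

ΔH ≈ −1105 kJ

Bonds broken (reactants):
  C-H: 4 × 409 = 1636
  C=C: 1 × 632 = 632
  O=O: 3 × 513 = 1539
  Σ(broken) = 3807 kJ
Bonds formed (products):
  C=O: 4 × 778 = 3112
  O-H: 4 × 450 = 1800
  Σ(formed) = 4912 kJ
ΔH = Σ(broken) − Σ(formed) = 3807 − 4912 = −1105 kJ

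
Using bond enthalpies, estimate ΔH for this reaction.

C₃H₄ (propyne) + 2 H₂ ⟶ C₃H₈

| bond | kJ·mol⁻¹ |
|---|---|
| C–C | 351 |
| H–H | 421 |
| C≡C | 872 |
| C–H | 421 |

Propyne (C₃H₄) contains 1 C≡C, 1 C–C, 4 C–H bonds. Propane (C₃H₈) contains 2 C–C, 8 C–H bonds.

Bonds broken (reactants):
  C≡C: 1 × 872 = 872
  C–C: 1 × 351 = 351
  C–H: 4 × 421 = 1684
  H–H: 2 × 421 = 842
  Σ(broken) = 3749 kJ
Bonds formed (products):
  C–C: 2 × 351 = 702
  C–H: 8 × 421 = 3368
  Σ(formed) = 4070 kJ
ΔH = Σ(broken) − Σ(formed) = 3749 − 4070 = −321 kJ

ΔH ≈ −321 kJ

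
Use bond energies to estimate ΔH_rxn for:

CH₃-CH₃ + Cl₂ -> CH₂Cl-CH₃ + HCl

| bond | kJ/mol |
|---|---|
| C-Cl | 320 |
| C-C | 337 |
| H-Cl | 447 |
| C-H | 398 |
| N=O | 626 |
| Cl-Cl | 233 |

Bonds broken (reactants):
  C-C: 1 × 337 = 337
  C-H: 6 × 398 = 2388
  Cl-Cl: 1 × 233 = 233
  Σ(broken) = 2958 kJ
Bonds formed (products):
  C-C: 1 × 337 = 337
  C-Cl: 1 × 320 = 320
  C-H: 5 × 398 = 1990
  H-Cl: 1 × 447 = 447
  Σ(formed) = 3094 kJ
ΔH = Σ(broken) − Σ(formed) = 2958 − 3094 = −136 kJ

ΔH ≈ −136 kJ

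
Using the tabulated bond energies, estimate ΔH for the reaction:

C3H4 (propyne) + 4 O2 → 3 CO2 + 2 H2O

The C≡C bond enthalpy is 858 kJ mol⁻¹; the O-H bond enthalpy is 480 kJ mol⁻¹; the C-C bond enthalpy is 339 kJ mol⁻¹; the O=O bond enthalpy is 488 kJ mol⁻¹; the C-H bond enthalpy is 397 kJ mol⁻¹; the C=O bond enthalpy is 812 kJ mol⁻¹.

Bonds broken (reactants):
  C≡C: 1 × 858 = 858
  C-C: 1 × 339 = 339
  C-H: 4 × 397 = 1588
  O=O: 4 × 488 = 1952
  Σ(broken) = 4737 kJ
Bonds formed (products):
  C=O: 6 × 812 = 4872
  O-H: 4 × 480 = 1920
  Σ(formed) = 6792 kJ
ΔH = Σ(broken) − Σ(formed) = 4737 − 6792 = −2055 kJ

ΔH ≈ −2055 kJ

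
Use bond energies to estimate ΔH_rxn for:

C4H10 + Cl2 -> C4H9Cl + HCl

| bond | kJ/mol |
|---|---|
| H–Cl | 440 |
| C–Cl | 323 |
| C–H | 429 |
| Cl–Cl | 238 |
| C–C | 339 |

ΔH ≈ −96 kJ

Bonds broken (reactants):
  C–C: 3 × 339 = 1017
  C–H: 10 × 429 = 4290
  Cl–Cl: 1 × 238 = 238
  Σ(broken) = 5545 kJ
Bonds formed (products):
  C–C: 3 × 339 = 1017
  C–Cl: 1 × 323 = 323
  C–H: 9 × 429 = 3861
  H–Cl: 1 × 440 = 440
  Σ(formed) = 5641 kJ
ΔH = Σ(broken) − Σ(formed) = 5545 − 5641 = −96 kJ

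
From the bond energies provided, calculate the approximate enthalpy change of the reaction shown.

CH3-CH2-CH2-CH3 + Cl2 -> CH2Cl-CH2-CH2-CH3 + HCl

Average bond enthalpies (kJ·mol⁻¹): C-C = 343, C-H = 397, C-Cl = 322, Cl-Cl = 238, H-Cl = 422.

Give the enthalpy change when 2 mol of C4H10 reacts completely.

ΔH = −218 kJ

Bonds broken (reactants):
  C-C: 3 × 343 = 1029
  C-H: 10 × 397 = 3970
  Cl-Cl: 1 × 238 = 238
  Σ(broken) = 5237 kJ
Bonds formed (products):
  C-C: 3 × 343 = 1029
  C-Cl: 1 × 322 = 322
  C-H: 9 × 397 = 3573
  H-Cl: 1 × 422 = 422
  Σ(formed) = 5346 kJ
ΔH = Σ(broken) − Σ(formed) = 5237 − 5346 = −109 kJ
For 2× the reaction as written: 2 × (−109) = −218 kJ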